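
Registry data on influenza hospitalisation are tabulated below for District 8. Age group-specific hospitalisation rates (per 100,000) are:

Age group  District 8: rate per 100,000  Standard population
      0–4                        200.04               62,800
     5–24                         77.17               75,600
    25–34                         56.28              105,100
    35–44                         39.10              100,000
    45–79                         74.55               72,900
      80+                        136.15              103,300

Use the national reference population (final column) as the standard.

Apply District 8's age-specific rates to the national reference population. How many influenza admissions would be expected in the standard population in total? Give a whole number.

477

Expected influenza admissions = Σ (standard pop × age-specific rate ÷ 100,000)
= 62,800×200.04/100,000 + 75,600×77.17/100,000 + 105,100×56.28/100,000 + 100,000×39.10/100,000 + 72,900×74.55/100,000 + 103,300×136.15/100,000
= 125.63 + 58.34 + 59.15 + 39.10 + 54.35 + 140.64 = 477.21.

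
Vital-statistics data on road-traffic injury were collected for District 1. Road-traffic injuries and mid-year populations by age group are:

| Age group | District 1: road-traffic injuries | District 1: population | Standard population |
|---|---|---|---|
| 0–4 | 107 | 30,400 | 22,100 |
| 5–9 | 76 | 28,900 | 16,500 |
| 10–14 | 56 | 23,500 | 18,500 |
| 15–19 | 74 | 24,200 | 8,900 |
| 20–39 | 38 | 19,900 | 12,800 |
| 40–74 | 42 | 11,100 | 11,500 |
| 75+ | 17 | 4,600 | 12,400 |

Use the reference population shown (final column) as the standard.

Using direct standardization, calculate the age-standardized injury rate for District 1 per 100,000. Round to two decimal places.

298.21

Age-specific rates per 100,000 for District 1: 351.97, 262.98, 238.30, 305.79, 190.95, 378.38, 369.57.
Standard total = 102,700; weights = 0.2152, 0.1607, 0.1801, 0.0867, 0.1246, 0.1120, 0.1207.
Standardized rate: 0.2152×351.97 + 0.1607×262.98 + 0.1801×238.30 + 0.0867×305.79 + 0.1246×190.95 + 0.1120×378.38 + 0.1207×369.57 = 298.2074 per 100,000.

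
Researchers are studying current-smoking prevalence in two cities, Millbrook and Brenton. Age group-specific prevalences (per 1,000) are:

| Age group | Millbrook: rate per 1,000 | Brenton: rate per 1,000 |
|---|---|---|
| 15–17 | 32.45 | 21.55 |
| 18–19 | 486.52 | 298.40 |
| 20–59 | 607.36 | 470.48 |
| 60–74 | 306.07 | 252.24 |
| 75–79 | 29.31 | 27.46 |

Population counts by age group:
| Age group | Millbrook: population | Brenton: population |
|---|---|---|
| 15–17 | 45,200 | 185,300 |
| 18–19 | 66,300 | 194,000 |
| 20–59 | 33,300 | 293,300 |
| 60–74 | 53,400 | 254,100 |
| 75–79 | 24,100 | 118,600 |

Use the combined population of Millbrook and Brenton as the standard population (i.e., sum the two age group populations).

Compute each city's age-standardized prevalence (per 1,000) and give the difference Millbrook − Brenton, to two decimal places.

89.15

Combined standard total = 1,267,600; weights = 0.1818, 0.2053, 0.2577, 0.2426, 0.1126.
Millbrook: 0.1818×32.45 + 0.2053×486.52 + 0.2577×607.36 + 0.2426×306.07 + 0.1126×29.31 = 339.8420 per 1,000.
Brenton: 0.1818×21.55 + 0.2053×298.40 + 0.2577×470.48 + 0.2426×252.24 + 0.1126×27.46 = 250.6957 per 1,000.
Difference = 339.8420 − 250.6957 = 89.1463.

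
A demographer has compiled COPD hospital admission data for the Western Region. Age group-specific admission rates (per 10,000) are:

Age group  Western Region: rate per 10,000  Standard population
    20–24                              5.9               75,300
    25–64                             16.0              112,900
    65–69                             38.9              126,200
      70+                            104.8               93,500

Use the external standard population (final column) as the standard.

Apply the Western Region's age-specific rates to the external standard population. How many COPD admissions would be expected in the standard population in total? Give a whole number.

1696

Expected COPD admissions = Σ (standard pop × age-specific rate ÷ 10,000)
= 75,300×5.9/10,000 + 112,900×16.0/10,000 + 126,200×38.9/10,000 + 93,500×104.8/10,000
= 44.43 + 180.64 + 490.92 + 979.88 = 1695.87.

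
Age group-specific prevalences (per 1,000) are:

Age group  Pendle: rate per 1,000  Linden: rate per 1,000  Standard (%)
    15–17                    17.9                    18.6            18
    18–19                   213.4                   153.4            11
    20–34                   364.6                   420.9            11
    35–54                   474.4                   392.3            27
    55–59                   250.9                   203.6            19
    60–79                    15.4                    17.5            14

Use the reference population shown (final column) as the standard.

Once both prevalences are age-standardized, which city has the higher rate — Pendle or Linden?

Pendle

Standard weights: 0.18, 0.11, 0.11, 0.27, 0.19, 0.14.
Pendle: 0.1800×17.9 + 0.1100×213.4 + 0.1100×364.6 + 0.2700×474.4 + 0.1900×250.9 + 0.1400×15.4 = 244.7170 per 1,000.
Linden: 0.1800×18.6 + 0.1100×153.4 + 0.1100×420.9 + 0.2700×392.3 + 0.1900×203.6 + 0.1400×17.5 = 213.5760 per 1,000.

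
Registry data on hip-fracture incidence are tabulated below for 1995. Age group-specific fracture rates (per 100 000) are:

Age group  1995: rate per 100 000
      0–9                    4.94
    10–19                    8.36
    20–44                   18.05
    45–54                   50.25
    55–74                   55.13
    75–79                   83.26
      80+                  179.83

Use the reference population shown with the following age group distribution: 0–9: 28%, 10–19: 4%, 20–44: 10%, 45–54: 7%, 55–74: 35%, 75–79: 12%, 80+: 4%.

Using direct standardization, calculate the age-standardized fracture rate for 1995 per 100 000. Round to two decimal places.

43.52

Standard weights: 0.28, 0.04, 0.10, 0.07, 0.35, 0.12, 0.04.
Standardized rate: 0.2800×4.94 + 0.0400×8.36 + 0.1000×18.05 + 0.0700×50.25 + 0.3500×55.13 + 0.1200×83.26 + 0.0400×179.83 = 43.5200 per 100 000.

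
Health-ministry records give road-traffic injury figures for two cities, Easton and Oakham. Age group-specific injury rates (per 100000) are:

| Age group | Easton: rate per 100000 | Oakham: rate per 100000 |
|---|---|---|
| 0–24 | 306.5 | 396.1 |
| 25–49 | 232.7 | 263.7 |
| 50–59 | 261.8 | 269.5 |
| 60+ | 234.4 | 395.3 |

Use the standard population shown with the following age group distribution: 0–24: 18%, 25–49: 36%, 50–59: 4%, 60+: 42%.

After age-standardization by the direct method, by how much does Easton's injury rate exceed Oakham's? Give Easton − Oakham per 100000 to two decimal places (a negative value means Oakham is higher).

-95.17

Standard weights: 0.18, 0.36, 0.04, 0.42.
Easton: 0.1800×306.5 + 0.3600×232.7 + 0.0400×261.8 + 0.4200×234.4 = 247.8620 per 100000.
Oakham: 0.1800×396.1 + 0.3600×263.7 + 0.0400×269.5 + 0.4200×395.3 = 343.0360 per 100000.
Difference = 247.8620 − 343.0360 = -95.1740.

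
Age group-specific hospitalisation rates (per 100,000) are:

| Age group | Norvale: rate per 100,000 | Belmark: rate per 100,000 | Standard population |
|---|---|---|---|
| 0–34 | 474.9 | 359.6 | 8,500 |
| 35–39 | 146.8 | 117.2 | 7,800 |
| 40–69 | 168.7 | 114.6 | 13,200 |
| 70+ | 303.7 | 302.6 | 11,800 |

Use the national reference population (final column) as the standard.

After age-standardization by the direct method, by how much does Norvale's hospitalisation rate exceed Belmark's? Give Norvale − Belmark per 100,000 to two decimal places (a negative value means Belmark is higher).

Standard total = 41,300; weights = 0.2058, 0.1889, 0.3196, 0.2857.
Norvale: 0.2058×474.9 + 0.1889×146.8 + 0.3196×168.7 + 0.2857×303.7 = 266.1547 per 100,000.
Belmark: 0.2058×359.6 + 0.1889×117.2 + 0.3196×114.6 + 0.2857×302.6 = 219.2291 per 100,000.
Difference = 266.1547 − 219.2291 = 46.9257.

46.93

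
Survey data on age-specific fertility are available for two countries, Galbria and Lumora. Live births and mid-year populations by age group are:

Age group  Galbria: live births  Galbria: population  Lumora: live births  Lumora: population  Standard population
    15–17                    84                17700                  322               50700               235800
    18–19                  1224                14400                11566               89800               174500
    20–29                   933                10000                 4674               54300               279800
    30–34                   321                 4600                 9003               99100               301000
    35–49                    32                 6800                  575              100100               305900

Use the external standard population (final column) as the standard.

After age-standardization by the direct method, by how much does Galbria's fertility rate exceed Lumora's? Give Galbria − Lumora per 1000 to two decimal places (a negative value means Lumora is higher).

-9.76

Age-specific rates per 1000 for Galbria: 4.746, 85.000, 93.300, 69.783, 4.706.
For Lumora: 6.351, 128.797, 86.077, 90.848, 5.744.
Standard total = 1297000; weights = 0.1818, 0.1345, 0.2157, 0.2321, 0.2359.
Galbria: 0.1818×4.746 + 0.1345×85.000 + 0.2157×93.300 + 0.2321×69.783 + 0.2359×4.706 = 49.7309 per 1000.
Lumora: 0.1818×6.351 + 0.1345×128.797 + 0.2157×86.077 + 0.2321×90.848 + 0.2359×5.744 = 59.4907 per 1000.
Difference = 49.7309 − 59.4907 = -9.7598.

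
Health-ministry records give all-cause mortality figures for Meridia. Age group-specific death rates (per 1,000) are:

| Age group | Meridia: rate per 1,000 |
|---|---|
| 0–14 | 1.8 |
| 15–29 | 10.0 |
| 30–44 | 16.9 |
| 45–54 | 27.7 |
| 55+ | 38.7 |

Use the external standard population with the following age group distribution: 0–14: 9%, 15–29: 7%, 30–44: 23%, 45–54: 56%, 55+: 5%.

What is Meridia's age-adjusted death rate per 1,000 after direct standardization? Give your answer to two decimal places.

22.20

Standard weights: 0.09, 0.07, 0.23, 0.56, 0.05.
Standardized rate: 0.0900×1.8 + 0.0700×10.0 + 0.2300×16.9 + 0.5600×27.7 + 0.0500×38.7 = 22.1960 per 1,000.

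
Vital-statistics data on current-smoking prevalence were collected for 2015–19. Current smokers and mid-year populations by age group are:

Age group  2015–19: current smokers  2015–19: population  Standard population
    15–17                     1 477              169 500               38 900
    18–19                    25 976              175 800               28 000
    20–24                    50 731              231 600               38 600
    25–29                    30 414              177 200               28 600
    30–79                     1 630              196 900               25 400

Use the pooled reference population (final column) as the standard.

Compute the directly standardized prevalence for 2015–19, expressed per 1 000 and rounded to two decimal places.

Age-specific rates per 1 000 for 2015–19: 8.714, 147.759, 219.046, 171.637, 8.278.
Standard total = 159 500; weights = 0.2439, 0.1755, 0.2420, 0.1793, 0.1592.
Standardized rate: 0.2439×8.714 + 0.1755×147.759 + 0.2420×219.046 + 0.1793×171.637 + 0.1592×8.278 = 113.1690 per 1 000.

113.17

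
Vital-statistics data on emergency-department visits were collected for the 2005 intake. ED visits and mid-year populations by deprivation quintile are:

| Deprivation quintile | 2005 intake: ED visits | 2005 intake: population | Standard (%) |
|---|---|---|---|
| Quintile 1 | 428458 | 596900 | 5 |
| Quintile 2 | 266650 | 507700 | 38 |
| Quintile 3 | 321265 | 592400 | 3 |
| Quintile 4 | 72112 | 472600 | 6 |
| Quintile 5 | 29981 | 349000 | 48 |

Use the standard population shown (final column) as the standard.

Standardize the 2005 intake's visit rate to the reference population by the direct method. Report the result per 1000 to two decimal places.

Deprivation-specific rates per 1000 for the 2005 intake: 717.805, 525.212, 542.311, 152.586, 85.905.
Standard weights: 0.05, 0.38, 0.03, 0.06, 0.48.
Standardized rate: 0.0500×717.805 + 0.3800×525.212 + 0.0300×542.311 + 0.0600×152.586 + 0.4800×85.905 = 302.1298 per 1000.

302.13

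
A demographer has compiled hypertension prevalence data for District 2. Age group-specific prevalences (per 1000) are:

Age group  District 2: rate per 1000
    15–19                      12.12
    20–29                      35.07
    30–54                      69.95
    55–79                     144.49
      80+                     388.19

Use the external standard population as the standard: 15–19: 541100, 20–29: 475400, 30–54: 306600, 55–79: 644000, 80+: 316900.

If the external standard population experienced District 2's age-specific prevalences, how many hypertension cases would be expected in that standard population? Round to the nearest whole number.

Expected hypertension cases = Σ (standard pop × age-specific rate ÷ 1000)
= 541100×12.12/1000 + 475400×35.07/1000 + 306600×69.95/1000 + 644000×144.49/1000 + 316900×388.19/1000
= 6558.13 + 16672.28 + 21446.67 + 93051.56 + 123017.41 = 260746.05.

260746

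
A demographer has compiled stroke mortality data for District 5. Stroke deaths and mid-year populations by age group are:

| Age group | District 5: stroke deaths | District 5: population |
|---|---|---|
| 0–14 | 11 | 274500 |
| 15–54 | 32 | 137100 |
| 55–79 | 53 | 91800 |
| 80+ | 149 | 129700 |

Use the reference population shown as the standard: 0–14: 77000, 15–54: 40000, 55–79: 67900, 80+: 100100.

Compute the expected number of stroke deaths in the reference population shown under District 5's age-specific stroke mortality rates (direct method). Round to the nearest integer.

Age-specific rates per 100000 for District 5: 4.01, 23.34, 57.73, 114.88.
Expected stroke deaths = Σ (standard pop × age-specific rate ÷ 100000)
= 77000×4.01/100000 + 40000×23.34/100000 + 67900×57.73/100000 + 100100×114.88/100000
= 3.09 + 9.34 + 39.20 + 115.00 = 166.62.

167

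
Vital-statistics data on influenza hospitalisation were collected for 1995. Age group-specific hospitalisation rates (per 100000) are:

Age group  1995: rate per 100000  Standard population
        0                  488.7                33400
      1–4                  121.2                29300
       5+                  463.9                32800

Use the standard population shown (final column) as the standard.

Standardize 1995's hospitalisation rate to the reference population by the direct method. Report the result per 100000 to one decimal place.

367.4

Standard total = 95500; weights = 0.3497, 0.3068, 0.3435.
Standardized rate: 0.3497×488.7 + 0.3068×121.2 + 0.3435×463.9 = 367.4310 per 100000.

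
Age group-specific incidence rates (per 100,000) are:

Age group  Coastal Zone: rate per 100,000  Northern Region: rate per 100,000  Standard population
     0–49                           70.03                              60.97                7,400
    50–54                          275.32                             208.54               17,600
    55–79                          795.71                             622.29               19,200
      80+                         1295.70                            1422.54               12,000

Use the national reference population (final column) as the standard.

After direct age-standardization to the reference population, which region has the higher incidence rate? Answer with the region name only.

Coastal Zone

Standard total = 56,200; weights = 0.1317, 0.3132, 0.3416, 0.2135.
The Coastal Zone: 0.1317×70.03 + 0.3132×275.32 + 0.3416×795.71 + 0.2135×1295.70 = 643.9481 per 100,000.
The Northern Region: 0.1317×60.97 + 0.3132×208.54 + 0.3416×622.29 + 0.2135×1422.54 = 589.6785 per 100,000.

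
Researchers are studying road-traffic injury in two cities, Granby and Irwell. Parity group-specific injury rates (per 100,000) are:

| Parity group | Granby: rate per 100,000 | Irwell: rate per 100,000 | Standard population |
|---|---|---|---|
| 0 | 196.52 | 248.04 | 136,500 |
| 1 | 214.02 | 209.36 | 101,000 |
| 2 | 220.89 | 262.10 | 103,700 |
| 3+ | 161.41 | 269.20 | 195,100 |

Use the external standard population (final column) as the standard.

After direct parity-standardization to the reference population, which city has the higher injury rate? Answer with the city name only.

Standard total = 536,300; weights = 0.2545, 0.1883, 0.1934, 0.3638.
Granby: 0.2545×196.52 + 0.1883×214.02 + 0.1934×220.89 + 0.3638×161.41 = 191.7553 per 100,000.
Irwell: 0.2545×248.04 + 0.1883×209.36 + 0.1934×262.10 + 0.3638×269.20 = 251.1719 per 100,000.

Irwell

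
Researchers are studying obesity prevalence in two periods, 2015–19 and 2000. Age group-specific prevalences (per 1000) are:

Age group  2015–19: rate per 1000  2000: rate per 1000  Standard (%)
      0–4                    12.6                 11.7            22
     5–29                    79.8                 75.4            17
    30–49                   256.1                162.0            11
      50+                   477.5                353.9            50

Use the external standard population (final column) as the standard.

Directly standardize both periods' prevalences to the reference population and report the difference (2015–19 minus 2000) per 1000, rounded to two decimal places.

73.10

Standard weights: 0.22, 0.17, 0.11, 0.50.
2015–19: 0.2200×12.6 + 0.1700×79.8 + 0.1100×256.1 + 0.5000×477.5 = 283.2590 per 1000.
2000: 0.2200×11.7 + 0.1700×75.4 + 0.1100×162.0 + 0.5000×353.9 = 210.1620 per 1000.
Difference = 283.2590 − 210.1620 = 73.0970.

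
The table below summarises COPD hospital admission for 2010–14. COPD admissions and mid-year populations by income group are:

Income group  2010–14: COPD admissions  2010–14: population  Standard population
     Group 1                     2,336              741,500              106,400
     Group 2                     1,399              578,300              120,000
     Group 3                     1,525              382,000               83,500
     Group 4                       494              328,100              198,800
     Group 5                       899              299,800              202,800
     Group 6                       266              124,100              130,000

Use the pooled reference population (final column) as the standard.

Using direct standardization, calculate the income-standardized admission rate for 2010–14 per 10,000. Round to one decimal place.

25.5

Income-specific rates per 10,000 for 2010–14: 31.50, 24.19, 39.92, 15.06, 29.99, 21.43.
Standard total = 841,500; weights = 0.1264, 0.1426, 0.0992, 0.2362, 0.2410, 0.1545.
Standardized rate: 0.1264×31.50 + 0.1426×24.19 + 0.0992×39.92 + 0.2362×15.06 + 0.2410×29.99 + 0.1545×21.43 = 25.4895 per 10,000.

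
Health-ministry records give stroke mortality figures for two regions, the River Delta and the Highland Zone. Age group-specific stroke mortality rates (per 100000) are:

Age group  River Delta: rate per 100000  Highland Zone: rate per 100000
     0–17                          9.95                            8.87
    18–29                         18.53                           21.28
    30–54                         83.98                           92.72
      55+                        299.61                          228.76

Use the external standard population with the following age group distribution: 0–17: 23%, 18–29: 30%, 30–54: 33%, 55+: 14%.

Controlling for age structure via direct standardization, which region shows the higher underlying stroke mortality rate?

River Delta

Standard weights: 0.23, 0.30, 0.33, 0.14.
The River Delta: 0.2300×9.95 + 0.3000×18.53 + 0.3300×83.98 + 0.1400×299.61 = 77.5063 per 100000.
The Highland Zone: 0.2300×8.87 + 0.3000×21.28 + 0.3300×92.72 + 0.1400×228.76 = 71.0481 per 100000.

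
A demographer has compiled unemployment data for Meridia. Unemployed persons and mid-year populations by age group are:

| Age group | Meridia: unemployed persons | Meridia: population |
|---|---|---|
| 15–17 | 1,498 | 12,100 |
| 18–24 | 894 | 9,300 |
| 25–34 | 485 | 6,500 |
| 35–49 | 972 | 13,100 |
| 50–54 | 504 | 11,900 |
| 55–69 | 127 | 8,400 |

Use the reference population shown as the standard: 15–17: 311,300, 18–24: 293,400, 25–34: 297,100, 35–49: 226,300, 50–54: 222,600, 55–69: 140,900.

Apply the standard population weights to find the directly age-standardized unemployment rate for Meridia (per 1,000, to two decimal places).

78.61

Age-specific rates per 1,000 for Meridia: 123.802, 96.129, 74.615, 74.198, 42.353, 15.119.
Standard total = 1,491,600; weights = 0.2087, 0.1967, 0.1992, 0.1517, 0.1492, 0.0945.
Standardized rate: 0.2087×123.802 + 0.1967×96.129 + 0.1992×74.615 + 0.1517×74.198 + 0.1492×42.353 + 0.0945×15.119 = 78.6143 per 1,000.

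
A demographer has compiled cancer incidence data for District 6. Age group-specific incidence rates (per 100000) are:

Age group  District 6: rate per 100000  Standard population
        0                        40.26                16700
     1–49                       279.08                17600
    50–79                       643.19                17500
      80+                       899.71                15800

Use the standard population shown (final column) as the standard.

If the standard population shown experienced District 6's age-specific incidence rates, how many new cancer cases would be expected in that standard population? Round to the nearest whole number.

311

Expected new cancer cases = Σ (standard pop × age-specific rate ÷ 100000)
= 16700×40.26/100000 + 17600×279.08/100000 + 17500×643.19/100000 + 15800×899.71/100000
= 6.72 + 49.12 + 112.56 + 142.15 = 310.55.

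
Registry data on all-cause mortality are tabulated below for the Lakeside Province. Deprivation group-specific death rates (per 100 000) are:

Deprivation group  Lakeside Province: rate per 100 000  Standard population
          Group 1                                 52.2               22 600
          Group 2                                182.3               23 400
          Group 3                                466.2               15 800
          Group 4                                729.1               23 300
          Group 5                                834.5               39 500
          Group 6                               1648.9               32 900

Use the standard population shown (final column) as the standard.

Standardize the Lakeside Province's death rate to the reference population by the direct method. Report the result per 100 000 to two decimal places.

742.93

Standard total = 157 500; weights = 0.1435, 0.1486, 0.1003, 0.1479, 0.2508, 0.2089.
Standardized rate: 0.1435×52.2 + 0.1486×182.3 + 0.1003×466.2 + 0.1479×729.1 + 0.2508×834.5 + 0.2089×1648.9 = 742.9276 per 100 000.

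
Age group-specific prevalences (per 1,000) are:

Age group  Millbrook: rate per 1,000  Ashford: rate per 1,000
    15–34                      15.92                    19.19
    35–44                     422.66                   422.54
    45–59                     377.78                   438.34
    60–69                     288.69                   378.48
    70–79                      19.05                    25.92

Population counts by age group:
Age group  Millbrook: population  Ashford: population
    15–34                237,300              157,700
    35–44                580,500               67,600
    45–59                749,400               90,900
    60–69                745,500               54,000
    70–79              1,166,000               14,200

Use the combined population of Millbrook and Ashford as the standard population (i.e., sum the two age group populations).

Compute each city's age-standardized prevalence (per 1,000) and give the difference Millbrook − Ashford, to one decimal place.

Combined standard total = 3,863,100; weights = 0.1022, 0.1678, 0.2175, 0.2070, 0.3055.
Millbrook: 0.1022×15.92 + 0.1678×422.66 + 0.2175×377.78 + 0.2070×288.69 + 0.3055×19.05 = 220.2773 per 1,000.
Ashford: 0.1022×19.19 + 0.1678×422.54 + 0.2175×438.34 + 0.2070×378.48 + 0.3055×25.92 = 254.4461 per 1,000.
Difference = 220.2773 − 254.4461 = -34.1688.

-34.2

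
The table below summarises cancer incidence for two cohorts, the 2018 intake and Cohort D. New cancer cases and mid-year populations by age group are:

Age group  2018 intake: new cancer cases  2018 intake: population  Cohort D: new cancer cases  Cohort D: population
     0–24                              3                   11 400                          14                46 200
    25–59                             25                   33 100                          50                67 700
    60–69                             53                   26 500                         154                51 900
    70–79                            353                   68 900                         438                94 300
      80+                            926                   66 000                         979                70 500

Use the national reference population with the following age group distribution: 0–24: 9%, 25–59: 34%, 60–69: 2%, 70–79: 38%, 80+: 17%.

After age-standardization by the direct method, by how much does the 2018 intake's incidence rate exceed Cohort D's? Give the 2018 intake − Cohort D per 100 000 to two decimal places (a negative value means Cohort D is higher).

Age-specific rates per 100 000 for the 2018 intake: 26.32, 75.53, 200.00, 512.34, 1403.03.
For Cohort D: 30.30, 73.86, 296.72, 464.48, 1388.65.
Standard weights: 0.09, 0.34, 0.02, 0.38, 0.17.
The 2018 intake: 0.0900×26.32 + 0.3400×75.53 + 0.0200×200.00 + 0.3800×512.34 + 0.1700×1403.03 = 465.2513 per 100 000.
Cohort D: 0.0900×30.30 + 0.3400×73.86 + 0.0200×296.72 + 0.3800×464.48 + 0.1700×1388.65 = 446.3440 per 100 000.
Difference = 465.2513 − 446.3440 = 18.9073.

18.91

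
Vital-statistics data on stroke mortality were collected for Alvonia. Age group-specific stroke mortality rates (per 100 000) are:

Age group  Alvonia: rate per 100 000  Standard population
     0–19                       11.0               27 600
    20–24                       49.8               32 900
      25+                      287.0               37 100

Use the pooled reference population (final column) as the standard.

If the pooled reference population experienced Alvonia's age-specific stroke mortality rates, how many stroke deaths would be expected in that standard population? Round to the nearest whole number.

Expected stroke deaths = Σ (standard pop × age-specific rate ÷ 100 000)
= 27 600×11.0/100 000 + 32 900×49.8/100 000 + 37 100×287.0/100 000
= 3.04 + 16.38 + 106.48 = 125.90.

126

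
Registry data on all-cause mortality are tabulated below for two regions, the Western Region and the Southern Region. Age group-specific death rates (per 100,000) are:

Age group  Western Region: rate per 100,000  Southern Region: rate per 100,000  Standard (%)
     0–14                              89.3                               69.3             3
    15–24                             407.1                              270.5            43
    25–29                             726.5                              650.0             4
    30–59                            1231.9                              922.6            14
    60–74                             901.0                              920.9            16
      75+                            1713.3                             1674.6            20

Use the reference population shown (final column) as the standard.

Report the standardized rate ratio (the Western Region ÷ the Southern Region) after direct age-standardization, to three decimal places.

1.146

Standard weights: 0.03, 0.43, 0.04, 0.14, 0.16, 0.20.
The Western Region: 0.0300×89.3 + 0.4300×407.1 + 0.0400×726.5 + 0.1400×1231.9 + 0.1600×901.0 + 0.2000×1713.3 = 866.0780 per 100,000.
The Southern Region: 0.0300×69.3 + 0.4300×270.5 + 0.0400×650.0 + 0.1400×922.6 + 0.1600×920.9 + 0.2000×1674.6 = 755.8220 per 100,000.
Ratio = 866.0780 ÷ 755.8220 = 1.14588.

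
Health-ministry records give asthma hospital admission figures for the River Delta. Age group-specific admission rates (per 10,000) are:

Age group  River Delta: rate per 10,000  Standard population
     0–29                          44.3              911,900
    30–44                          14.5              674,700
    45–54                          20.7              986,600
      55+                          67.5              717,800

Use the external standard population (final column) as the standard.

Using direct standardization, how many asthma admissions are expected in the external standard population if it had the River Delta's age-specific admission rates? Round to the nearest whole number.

11905

Expected asthma admissions = Σ (standard pop × age-specific rate ÷ 10,000)
= 911,900×44.3/10,000 + 674,700×14.5/10,000 + 986,600×20.7/10,000 + 717,800×67.5/10,000
= 4039.72 + 978.32 + 2042.26 + 4845.15 = 11905.44.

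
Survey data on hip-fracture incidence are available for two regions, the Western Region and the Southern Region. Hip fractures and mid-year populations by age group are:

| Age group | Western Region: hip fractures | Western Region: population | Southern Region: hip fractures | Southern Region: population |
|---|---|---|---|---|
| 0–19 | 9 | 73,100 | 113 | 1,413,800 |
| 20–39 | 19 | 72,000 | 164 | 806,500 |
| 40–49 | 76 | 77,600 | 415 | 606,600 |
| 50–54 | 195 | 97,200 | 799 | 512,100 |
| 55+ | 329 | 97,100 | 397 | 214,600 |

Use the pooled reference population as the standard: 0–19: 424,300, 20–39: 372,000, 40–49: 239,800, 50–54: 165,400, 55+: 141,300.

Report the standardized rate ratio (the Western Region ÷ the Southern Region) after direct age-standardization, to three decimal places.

Age-specific rates per 100,000 for the Western Region: 12.31, 26.39, 97.94, 200.62, 338.83.
For the Southern Region: 7.99, 20.33, 68.41, 156.02, 185.00.
Standard total = 1,342,800; weights = 0.3160, 0.2770, 0.1786, 0.1232, 0.1052.
The Western Region: 0.3160×12.31 + 0.2770×26.39 + 0.1786×97.94 + 0.1232×200.62 + 0.1052×338.83 = 89.0560 per 100,000.
The Southern Region: 0.3160×7.99 + 0.2770×20.33 + 0.1786×68.41 + 0.1232×156.02 + 0.1052×185.00 = 59.0615 per 100,000.
Ratio = 89.0560 ÷ 59.0615 = 1.50785.

1.508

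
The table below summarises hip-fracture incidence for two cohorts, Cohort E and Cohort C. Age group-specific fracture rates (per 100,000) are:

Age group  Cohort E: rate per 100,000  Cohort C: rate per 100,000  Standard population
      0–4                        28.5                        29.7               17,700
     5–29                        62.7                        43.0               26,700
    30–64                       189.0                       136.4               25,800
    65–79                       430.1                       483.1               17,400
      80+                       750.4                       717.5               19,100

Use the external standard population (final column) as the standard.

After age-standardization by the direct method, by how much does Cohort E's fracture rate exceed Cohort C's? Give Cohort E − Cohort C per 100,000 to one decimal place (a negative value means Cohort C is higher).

14.7

Standard total = 106,700; weights = 0.1659, 0.2502, 0.2418, 0.1631, 0.1790.
Cohort E: 0.1659×28.5 + 0.2502×62.7 + 0.2418×189.0 + 0.1631×430.1 + 0.1790×750.4 = 270.5822 per 100,000.
Cohort C: 0.1659×29.7 + 0.2502×43.0 + 0.2418×136.4 + 0.1631×483.1 + 0.1790×717.5 = 255.8866 per 100,000.
Difference = 270.5822 − 255.8866 = 14.6956.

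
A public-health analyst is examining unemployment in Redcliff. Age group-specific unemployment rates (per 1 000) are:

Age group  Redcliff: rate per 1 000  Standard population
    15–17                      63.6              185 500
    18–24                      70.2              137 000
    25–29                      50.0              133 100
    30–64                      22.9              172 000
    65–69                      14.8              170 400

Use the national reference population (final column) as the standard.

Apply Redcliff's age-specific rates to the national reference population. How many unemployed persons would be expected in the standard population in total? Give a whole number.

34531

Expected unemployed persons = Σ (standard pop × age-specific rate ÷ 1 000)
= 185 500×63.6/1 000 + 137 000×70.2/1 000 + 133 100×50.0/1 000 + 172 000×22.9/1 000 + 170 400×14.8/1 000
= 11797.80 + 9617.40 + 6655.00 + 3938.80 + 2521.92 = 34530.92.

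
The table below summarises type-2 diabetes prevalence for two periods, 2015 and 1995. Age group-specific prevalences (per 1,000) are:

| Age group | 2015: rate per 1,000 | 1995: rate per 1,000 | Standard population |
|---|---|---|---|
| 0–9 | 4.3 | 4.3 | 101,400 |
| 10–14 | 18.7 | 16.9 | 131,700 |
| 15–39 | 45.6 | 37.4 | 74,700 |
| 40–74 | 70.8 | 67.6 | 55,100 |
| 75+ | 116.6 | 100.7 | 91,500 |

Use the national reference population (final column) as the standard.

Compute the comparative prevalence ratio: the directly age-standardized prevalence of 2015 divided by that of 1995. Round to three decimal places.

Standard total = 454,400; weights = 0.2232, 0.2898, 0.1644, 0.1213, 0.2014.
2015: 0.2232×4.3 + 0.2898×18.7 + 0.1644×45.6 + 0.1213×70.8 + 0.2014×116.6 = 45.9399 per 1,000.
1995: 0.2232×4.3 + 0.2898×16.9 + 0.1644×37.4 + 0.1213×67.6 + 0.2014×100.7 = 40.4805 per 1,000.
Ratio = 45.9399 ÷ 40.4805 = 1.13487.

1.135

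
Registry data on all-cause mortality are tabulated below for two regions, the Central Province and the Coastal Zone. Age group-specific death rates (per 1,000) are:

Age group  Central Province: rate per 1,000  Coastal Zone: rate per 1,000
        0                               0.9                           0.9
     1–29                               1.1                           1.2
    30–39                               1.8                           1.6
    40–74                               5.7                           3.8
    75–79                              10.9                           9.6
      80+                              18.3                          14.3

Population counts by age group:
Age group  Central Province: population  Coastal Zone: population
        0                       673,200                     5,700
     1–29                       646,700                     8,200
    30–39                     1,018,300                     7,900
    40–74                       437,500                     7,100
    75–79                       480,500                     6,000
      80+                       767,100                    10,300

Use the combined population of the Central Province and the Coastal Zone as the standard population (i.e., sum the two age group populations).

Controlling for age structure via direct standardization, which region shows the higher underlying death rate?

Central Province

Combined standard total = 4,068,500; weights = 0.1669, 0.1610, 0.2522, 0.1093, 0.1196, 0.1911.
The Central Province: 0.1669×0.9 + 0.1610×1.1 + 0.2522×1.8 + 0.1093×5.7 + 0.1196×10.9 + 0.1911×18.3 = 6.2043 per 1,000.
The Coastal Zone: 0.1669×0.9 + 0.1610×1.2 + 0.2522×1.6 + 0.1093×3.8 + 0.1196×9.6 + 0.1911×14.3 = 5.0425 per 1,000.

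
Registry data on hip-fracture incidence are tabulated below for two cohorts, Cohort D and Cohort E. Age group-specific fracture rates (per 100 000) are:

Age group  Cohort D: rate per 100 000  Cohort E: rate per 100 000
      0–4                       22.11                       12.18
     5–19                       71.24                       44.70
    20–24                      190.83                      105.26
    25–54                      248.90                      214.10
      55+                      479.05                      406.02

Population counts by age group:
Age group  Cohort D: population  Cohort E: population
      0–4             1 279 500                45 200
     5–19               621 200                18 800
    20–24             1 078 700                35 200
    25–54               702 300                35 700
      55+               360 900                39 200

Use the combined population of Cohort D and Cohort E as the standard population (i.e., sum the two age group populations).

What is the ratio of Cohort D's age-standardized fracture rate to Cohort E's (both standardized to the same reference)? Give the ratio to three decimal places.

Combined standard total = 4 216 700; weights = 0.3142, 0.1518, 0.2642, 0.1750, 0.0949.
Cohort D: 0.3142×22.11 + 0.1518×71.24 + 0.2642×190.83 + 0.1750×248.90 + 0.0949×479.05 = 157.1856 per 100 000.
Cohort E: 0.3142×12.18 + 0.1518×44.70 + 0.2642×105.26 + 0.1750×214.10 + 0.0949×406.02 = 114.4133 per 100 000.
Ratio = 157.1856 ÷ 114.4133 = 1.37384.

1.374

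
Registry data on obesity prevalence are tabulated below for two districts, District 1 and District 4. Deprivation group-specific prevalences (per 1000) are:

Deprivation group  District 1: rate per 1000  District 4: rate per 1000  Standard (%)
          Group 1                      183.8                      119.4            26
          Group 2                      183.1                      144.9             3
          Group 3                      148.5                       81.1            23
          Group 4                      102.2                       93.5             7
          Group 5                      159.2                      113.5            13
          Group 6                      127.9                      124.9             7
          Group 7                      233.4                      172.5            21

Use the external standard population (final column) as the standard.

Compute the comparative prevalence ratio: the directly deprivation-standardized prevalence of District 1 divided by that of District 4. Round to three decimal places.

Standard weights: 0.26, 0.03, 0.23, 0.07, 0.13, 0.07, 0.21.
District 1: 0.2600×183.8 + 0.0300×183.1 + 0.2300×148.5 + 0.0700×102.2 + 0.1300×159.2 + 0.0700×127.9 + 0.2100×233.4 = 173.2530 per 1000.
District 4: 0.2600×119.4 + 0.0300×144.9 + 0.2300×81.1 + 0.0700×93.5 + 0.1300×113.5 + 0.0700×124.9 + 0.2100×172.5 = 120.3120 per 1000.
Ratio = 173.2530 ÷ 120.3120 = 1.44003.

1.440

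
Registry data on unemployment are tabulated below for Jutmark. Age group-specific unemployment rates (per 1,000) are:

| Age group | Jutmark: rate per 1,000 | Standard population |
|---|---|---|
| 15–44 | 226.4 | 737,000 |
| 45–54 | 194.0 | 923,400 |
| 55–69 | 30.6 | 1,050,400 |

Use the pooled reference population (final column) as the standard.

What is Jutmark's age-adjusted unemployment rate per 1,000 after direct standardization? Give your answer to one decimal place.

Standard total = 2,710,800; weights = 0.2719, 0.3406, 0.3875.
Standardized rate: 0.2719×226.4 + 0.3406×194.0 + 0.3875×30.6 = 139.4934 per 1,000.

139.5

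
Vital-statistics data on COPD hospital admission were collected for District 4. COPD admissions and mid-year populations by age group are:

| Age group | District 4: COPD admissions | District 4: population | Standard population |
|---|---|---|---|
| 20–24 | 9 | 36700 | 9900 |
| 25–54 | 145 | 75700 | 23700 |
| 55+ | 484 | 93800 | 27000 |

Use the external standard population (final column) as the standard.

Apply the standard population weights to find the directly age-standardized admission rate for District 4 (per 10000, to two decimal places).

Age-specific rates per 10000 for District 4: 2.45, 19.15, 51.60.
Standard total = 60600; weights = 0.1634, 0.3911, 0.4455.
Standardized rate: 0.1634×2.45 + 0.3911×19.15 + 0.4455×51.60 = 30.8815 per 10000.

30.88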